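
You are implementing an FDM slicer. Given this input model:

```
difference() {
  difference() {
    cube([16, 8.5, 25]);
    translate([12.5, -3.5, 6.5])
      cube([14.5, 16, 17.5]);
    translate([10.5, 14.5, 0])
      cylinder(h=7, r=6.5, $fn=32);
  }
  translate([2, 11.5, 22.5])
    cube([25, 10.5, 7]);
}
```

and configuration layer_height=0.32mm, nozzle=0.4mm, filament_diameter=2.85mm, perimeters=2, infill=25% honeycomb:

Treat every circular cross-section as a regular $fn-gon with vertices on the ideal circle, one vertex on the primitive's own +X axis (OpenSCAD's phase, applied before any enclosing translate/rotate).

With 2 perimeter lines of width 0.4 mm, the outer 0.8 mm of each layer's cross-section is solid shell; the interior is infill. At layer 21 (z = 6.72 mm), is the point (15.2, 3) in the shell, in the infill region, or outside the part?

outside

At z = 6.72 mm: the 16×8.5 cube contributes its full rectangle; the cube at (12.5, -3.5) is present — its section is the full 14.5×16 rectangle; the r=6.5 cylinder at (10.5, 14.5) gives a regular 32-gon of circumradius 6.5 (constant along its height); Subtracting the remaining from the first: starting from the 16×8.5 cube, the 14.5×16 cube at (12.5, -3.5) partially overlaps it — only the 29.75 mm² overlap (of its 232.00 mm²) is removed, clipping the outline; the r=6.5 cylinder at (10.5, 14.5) partially overlaps it — only the 1.53 mm² overlap (of its 131.88 mm²) is removed, clipping the outline — 1 connected region; the cube at (2, 11.5) is not intersected at this z (z outside [22.5, 29.5]); Subtracting the remaining from the first: none of the subtracted shapes is present at this height, so the result so far is unchanged — 1 connected region. Overall, the cross-section is a single solid region. The nearest boundary edge runs (12.50, 8.35)→(12.50, 0.00); distance from the point to it = 2.70 mm. The point is not inside any of the regions above, so it lies outside the cross-section (2.70 mm from the nearest boundary).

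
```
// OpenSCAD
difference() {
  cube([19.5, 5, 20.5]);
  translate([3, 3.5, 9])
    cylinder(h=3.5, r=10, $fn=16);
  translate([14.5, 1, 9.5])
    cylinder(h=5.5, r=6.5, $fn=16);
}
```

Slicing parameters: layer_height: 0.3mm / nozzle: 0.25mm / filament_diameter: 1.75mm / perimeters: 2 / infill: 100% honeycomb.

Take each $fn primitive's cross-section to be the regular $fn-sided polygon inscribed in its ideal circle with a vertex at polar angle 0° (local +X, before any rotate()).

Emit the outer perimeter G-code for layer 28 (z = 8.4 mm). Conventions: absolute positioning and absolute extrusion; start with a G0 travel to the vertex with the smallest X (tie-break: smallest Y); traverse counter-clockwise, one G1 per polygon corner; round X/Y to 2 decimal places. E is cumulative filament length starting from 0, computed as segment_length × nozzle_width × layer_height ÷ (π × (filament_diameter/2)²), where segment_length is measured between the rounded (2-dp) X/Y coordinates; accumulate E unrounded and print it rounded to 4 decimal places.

G0 X0.00 Y0.00 Z8.40
G1 X19.50 Y0.00 E0.6080
G1 X19.50 Y5.00 E0.7639
G1 X0.00 Y5.00 E1.3720
G1 X0.00 Y0.00 E1.5279

At z = 8.4 mm: the cube (footprint 19.5×5) is included at this height; the cylinder at (3, 3.5) is not intersected at this z (z outside [9, 12.5]); the cylinder at (14.5, 1) is absent (z outside [9.5, 15]); After the difference (first − rest): none of the subtracted shapes is present at this height, so the 19.5×5 cube is unchanged — 1 connected region. The outline is a single polygon with 4 vertices. Extrusion per mm of travel: 0.25 × 0.3 / (π × 0.875²) = 0.031181. Accumulating E over each segment gives final E = 1.5279.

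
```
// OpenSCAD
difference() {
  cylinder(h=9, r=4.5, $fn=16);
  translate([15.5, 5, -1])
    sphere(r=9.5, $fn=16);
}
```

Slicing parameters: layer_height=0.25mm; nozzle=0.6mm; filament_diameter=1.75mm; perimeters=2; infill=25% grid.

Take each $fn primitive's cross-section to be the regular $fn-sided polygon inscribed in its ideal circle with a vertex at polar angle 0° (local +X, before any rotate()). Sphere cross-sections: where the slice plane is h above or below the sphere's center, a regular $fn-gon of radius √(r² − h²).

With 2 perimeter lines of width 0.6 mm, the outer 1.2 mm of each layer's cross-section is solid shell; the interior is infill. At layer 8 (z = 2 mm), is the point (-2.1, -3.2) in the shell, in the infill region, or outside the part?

At z = 2 mm: the r=4.5 cylinder gives a regular 16-gon of circumradius 4.5 (constant along its height); the r=9.5 sphere at (15.5, 5) slices to a regular 16-gon of circumradius 9.014 (√(r²−h²) with h=3 from center); After the difference (first − rest): starting from the r=4.5 cylinder, the r=9.5 sphere at (15.5, 5) misses the remaining region (no effect) — 1 connected region. Overall, the cross-section is a single solid region. The nearest boundary edge runs (-1.72, -4.16)→(-3.18, -3.18); distance from the point to it = 0.59 mm. The point is inside the cross-section, 0.59 mm from the nearest boundary — within the 1.2 mm shell band (2 × 0.6).

shell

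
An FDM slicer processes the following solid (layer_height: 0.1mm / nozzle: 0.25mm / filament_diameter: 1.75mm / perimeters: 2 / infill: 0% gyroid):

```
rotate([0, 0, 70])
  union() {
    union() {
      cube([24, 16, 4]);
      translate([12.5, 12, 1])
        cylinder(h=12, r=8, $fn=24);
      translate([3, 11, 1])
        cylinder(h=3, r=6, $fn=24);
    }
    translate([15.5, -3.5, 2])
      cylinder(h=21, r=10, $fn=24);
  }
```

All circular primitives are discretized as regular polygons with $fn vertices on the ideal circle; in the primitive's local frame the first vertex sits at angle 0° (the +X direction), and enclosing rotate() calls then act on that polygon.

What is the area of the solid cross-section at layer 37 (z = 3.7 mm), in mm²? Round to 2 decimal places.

672.54 mm²

At z = 3.7 mm: the 24×16 cube contributes its full rectangle (area 384.00 mm²); the r=8 cylinder at (12.5, 12) contributes a regular 24-gon of circumradius 8 (area = (24/2)·8.000²·sin(360°/24) = 198.77 mm²); the r=6 cylinder at (3, 11) gives a regular 24-gon of circumradius 6 (constant along its height) (area = (24/2)·6.000²·sin(360°/24) = 111.81 mm²); Merging all regions: the regions partially overlap — summed areas 694.58 mm² minus the doubly-counted overlap 246.21 mm² gives 448.37 mm² — area = 448.37 mm²; the cylinder at (15.5, -3.5): section is a regular 24-gon, circumradius r=10 (area = (24/2)·10.000²·sin(360°/24) = 310.58 mm²); Taking the union: the regions partially overlap — summed areas 758.95 mm² minus the doubly-counted overlap 86.42 mm² gives 672.54 mm² — area = 672.54 mm²; (rotated 70° about Z; rotation is an isometry so areas/perimeters/island counts are preserved). Overall, the cross-section is a single solid region. Net area = 672.54 mm².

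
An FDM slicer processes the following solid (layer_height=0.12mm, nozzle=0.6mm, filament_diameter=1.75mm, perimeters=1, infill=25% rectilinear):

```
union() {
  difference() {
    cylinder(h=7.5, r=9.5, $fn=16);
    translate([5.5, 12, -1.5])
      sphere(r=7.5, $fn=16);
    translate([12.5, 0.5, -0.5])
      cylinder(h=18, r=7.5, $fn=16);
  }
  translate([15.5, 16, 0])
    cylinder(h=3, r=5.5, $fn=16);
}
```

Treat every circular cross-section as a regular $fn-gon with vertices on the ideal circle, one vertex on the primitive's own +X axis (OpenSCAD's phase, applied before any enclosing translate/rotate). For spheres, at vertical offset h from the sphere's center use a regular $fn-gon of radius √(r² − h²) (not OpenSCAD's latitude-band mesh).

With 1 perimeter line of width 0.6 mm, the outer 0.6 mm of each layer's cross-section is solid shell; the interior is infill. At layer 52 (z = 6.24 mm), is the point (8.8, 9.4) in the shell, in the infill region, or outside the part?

At z = 6.24 mm: the cylinder: section is a regular 16-gon, circumradius r=9.5; the sphere at (5.5, 12) is absent (|z−center|=7.740 > r=7.5); the r=7.5 cylinder at (12.5, 0.5) gives a regular 16-gon of circumradius 7.5 (constant along its height); Subtracting the remaining from the first: starting from the r=9.5 cylinder, the r=7.5 cylinder at (12.5, 0.5) partially overlaps it — only the 32.44 mm² overlap (of its 172.21 mm²) is removed, clipping the outline — 1 connected region; the cylinder at (15.5, 16) does not reach this height (z outside [0, 3]); Combining (union): only the result so far is present, so the union is just that shape — 1 connected region. Overall, the cross-section is a single solid region. The nearest boundary edge runs (3.64, 8.78)→(6.72, 6.72); distance from the point to it = 3.40 mm. The point is not inside any of the regions above, so it lies outside the cross-section (3.40 mm from the nearest boundary).

outside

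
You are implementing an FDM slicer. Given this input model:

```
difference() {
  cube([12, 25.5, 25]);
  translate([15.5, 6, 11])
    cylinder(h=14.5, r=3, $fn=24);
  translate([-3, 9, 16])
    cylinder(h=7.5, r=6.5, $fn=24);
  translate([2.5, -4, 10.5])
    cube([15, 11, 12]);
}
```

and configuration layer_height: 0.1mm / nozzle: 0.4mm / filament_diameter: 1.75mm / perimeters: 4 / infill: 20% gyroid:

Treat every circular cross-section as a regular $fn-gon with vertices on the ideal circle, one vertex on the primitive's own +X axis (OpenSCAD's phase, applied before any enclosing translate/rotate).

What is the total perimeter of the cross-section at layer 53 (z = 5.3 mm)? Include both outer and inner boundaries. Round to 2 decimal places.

75.00 mm

At z = 5.3 mm: the cube is present — its section is the full 12×25.5 rectangle (perimeter 75.00 mm); the cylinder at (15.5, 6) does not reach this height (z outside [11, 25.5]); the cylinder at (-3, 9) is absent (z outside [16, 23.5]); the cube at (2.5, -4) does not reach this height (z outside [10.5, 22.5]); Subtracting the remaining from the first: none of the subtracted shapes is present at this height, so the 12×25.5 cube is unchanged — boundary = 75.00 mm. Overall, the cross-section is a single solid region. Total boundary length (outer) = 75.00 mm.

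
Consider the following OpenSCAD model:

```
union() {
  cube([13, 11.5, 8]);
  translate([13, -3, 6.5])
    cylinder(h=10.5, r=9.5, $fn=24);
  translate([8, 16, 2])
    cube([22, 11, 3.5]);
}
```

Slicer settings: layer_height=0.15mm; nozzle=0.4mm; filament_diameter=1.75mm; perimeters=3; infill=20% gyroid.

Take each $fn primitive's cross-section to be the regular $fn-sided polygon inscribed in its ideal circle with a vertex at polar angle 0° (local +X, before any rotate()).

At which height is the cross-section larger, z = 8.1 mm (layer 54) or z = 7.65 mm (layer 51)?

Layer 54 (z = 8.1): the cube is absent (z outside [0, 8]); the cylinder at (13, -3): section is a regular 24-gon, circumradius r=9.5 (area = (24/2)·9.500²·sin(360°/24) = 280.30 mm²); the cube at (8, 16) is absent (z outside [2, 5.5]); Merging all regions: only the r=9.5 cylinder at (13, -3) is present, so the union is just that shape — area = 280.30 mm². So its area = 280.30 mm². Layer 51 (z = 7.65): the cube is present — its section is the full 13×11.5 rectangle (area 149.50 mm²); the r=9.5 cylinder at (13, -3) contributes a regular 24-gon of circumradius 9.5 (area = (24/2)·9.500²·sin(360°/24) = 280.30 mm²); the cube at (8, 16) does not reach this height (z outside [2, 5.5]); Taking the union: the regions partially overlap — summed areas 429.80 mm² minus the doubly-counted overlap 42.21 mm² gives 387.59 mm² — area = 387.59 mm². So its area = 387.59 mm². Layer 51 is larger (387.59 vs 280.30 mm²).

layer 51 (z = 7.65 mm)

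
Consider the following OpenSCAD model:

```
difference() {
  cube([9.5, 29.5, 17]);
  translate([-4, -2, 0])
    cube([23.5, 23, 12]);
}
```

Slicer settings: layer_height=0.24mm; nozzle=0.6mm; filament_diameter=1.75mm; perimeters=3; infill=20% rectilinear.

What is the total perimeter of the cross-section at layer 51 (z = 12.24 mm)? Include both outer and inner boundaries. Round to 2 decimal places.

At z = 12.24 mm: the 9.5×29.5 cube contributes its full rectangle (perimeter 78.00 mm); the cube at (-4, -2) is absent (z outside [0, 12]); Subtracting the remaining from the first: none of the subtracted shapes is present at this height, so the 9.5×29.5 cube is unchanged — boundary = 78.00 mm. Overall, the cross-section is a single solid region. Total boundary length (outer) = 78.00 mm.

78.00 mm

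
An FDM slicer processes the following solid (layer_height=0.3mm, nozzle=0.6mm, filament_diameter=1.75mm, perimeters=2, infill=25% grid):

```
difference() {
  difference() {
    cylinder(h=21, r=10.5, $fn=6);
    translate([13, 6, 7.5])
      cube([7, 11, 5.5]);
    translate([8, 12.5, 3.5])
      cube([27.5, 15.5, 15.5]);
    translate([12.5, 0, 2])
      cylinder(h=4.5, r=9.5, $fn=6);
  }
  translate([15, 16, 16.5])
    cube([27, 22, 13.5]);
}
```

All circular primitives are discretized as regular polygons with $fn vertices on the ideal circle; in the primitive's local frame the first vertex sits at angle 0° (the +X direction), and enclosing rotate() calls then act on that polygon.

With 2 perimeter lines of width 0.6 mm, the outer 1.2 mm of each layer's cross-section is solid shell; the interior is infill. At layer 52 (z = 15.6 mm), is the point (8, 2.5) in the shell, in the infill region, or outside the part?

shell

At z = 15.6 mm: the r=10.5 cylinder contributes a regular 6-gon of circumradius 10.5; the cube at (13, 6) is not intersected at this z (z outside [7.5, 13]); the cube at (8, 12.5) is present — its section is the full 27.5×15.5 rectangle; the cylinder at (12.5, 0) is not intersected at this z (z outside [2, 6.5]); Subtracting the remaining from the first: starting from the r=10.5 cylinder, the 27.5×15.5 cube at (8, 12.5) misses the remaining region (no effect) — 1 connected region; the cube at (15, 16) does not reach this height (z outside [16.5, 30]); After the difference (first − rest): none of the subtracted shapes is present at this height, so the result so far is unchanged — 1 connected region. Overall, the cross-section is a single solid region. The nearest boundary edge runs (5.25, 9.09)→(10.50, 0.00); distance from the point to it = 0.92 mm. The point is inside the cross-section, 0.92 mm from the nearest boundary — within the 1.2 mm shell band (2 × 0.6).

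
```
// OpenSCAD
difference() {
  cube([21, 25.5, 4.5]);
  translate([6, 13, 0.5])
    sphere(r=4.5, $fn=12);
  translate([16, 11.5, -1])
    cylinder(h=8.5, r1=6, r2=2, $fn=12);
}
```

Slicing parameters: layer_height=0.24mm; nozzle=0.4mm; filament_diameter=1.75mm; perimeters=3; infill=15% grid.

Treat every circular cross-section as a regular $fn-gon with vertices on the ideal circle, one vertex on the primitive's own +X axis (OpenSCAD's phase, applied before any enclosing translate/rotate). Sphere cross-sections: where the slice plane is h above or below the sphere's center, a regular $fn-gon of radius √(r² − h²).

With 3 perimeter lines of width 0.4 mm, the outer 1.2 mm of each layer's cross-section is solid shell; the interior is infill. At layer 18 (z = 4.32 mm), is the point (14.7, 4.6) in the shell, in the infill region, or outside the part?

infill

At z = 4.32 mm: the 21×25.5 cube contributes its full rectangle; the r=4.5 sphere at (6, 13) slices to a regular 12-gon of circumradius 2.379 (√(r²−h²) with h=3.82 from center); the cone at (16, 11.5) (r1=6→r2=2) has section circumradius 3.496 here — a regular 12-gon; Subtracting the remaining from the first: starting from the 21×25.5 cube, the r=4.5 sphere at (6, 13) lies wholly inside it (removes its full 16.97 mm² and its 14.77 mm outline becomes a hole wall); the cone at (16, 11.5) lies wholly inside it (removes its full 36.68 mm² and its 21.72 mm outline becomes a hole wall) — 1 connected region with 2 holes. Overall, the cross-section is one region with 2 holes. The nearest boundary edge runs (14.25, 8.47)→(16.00, 8.00); distance from the point to it = 3.62 mm. The point is inside the cross-section and 3.62 mm from the nearest boundary — more than the 1.2 mm shell width (3 × 0.4), so it's in the infill interior.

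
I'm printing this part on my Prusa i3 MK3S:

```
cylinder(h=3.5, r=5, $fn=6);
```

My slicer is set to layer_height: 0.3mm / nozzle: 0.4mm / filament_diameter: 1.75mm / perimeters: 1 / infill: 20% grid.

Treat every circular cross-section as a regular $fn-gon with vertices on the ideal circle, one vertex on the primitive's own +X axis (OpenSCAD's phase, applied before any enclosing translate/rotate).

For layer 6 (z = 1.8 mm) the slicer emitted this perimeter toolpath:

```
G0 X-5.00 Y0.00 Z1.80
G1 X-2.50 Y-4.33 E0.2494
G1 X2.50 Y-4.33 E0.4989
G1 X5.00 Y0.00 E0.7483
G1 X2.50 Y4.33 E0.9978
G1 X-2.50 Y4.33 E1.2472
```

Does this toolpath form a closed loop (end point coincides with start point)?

Start point (G0): (-5.00, 0.00). End point (last G1): the path does not return to the start — open.

no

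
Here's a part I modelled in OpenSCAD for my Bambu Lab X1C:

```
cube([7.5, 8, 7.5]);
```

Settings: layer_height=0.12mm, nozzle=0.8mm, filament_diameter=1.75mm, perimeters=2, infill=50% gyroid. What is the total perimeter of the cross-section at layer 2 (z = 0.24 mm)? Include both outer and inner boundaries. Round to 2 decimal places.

31.00 mm

At z = 0.24 mm: the 7.5×8 cube contributes its full rectangle (perimeter 31.00 mm). Overall, the cross-section is a single solid region. Total boundary length (outer) = 31.00 mm.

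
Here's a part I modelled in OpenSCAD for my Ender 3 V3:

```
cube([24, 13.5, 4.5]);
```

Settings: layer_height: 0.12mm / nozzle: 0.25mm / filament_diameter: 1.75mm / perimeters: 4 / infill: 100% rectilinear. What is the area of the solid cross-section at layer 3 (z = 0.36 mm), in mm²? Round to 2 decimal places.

At z = 0.36 mm: the 24×13.5 cube contributes its full rectangle (area 324.00 mm²). Overall, the cross-section is a single solid region. Net area = 324.00 mm².

324.00 mm²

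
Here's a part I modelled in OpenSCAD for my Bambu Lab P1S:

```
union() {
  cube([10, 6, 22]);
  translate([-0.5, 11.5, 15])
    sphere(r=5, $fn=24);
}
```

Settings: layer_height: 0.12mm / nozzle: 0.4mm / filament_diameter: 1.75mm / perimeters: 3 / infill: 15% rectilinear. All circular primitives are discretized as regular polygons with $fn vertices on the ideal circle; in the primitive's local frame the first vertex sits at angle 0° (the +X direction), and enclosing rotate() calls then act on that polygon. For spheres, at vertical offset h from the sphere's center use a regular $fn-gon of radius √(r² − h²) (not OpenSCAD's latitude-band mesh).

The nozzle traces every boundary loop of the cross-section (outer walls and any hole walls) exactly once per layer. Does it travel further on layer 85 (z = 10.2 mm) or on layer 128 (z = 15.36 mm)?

Layer 85 (z = 10.2): the cube is present — its section is the full 10×6 rectangle (perimeter 32.00 mm); the r=5 sphere at (-0.5, 11.5) contributes a regular 24-gon of circumradius √(5²−4.8²) = 1.400 (perimeter = 2·24·1.400·sin(180°/24) = 8.77 mm); Taking the union: the 2 present regions are separate (no shared area or edge), so areas and boundary lengths simply add and each stays a separate island — boundary = 40.77 mm. So its perimeter = 40.77 mm. Layer 128 (z = 15.36): the 10×6 cube contributes its full rectangle (perimeter 32.00 mm); the sphere at (-0.5, 11.5): section is a regular 24-gon, circumradius = √(r²−h²) = √(5²−0.36²) = 4.987 (perimeter = 2·24·4.987·sin(180°/24) = 31.24 mm); Taking the union: the 2 present regions are separate (no shared area or edge), so areas and boundary lengths simply add and each stays a separate island — boundary = 63.24 mm. So its perimeter = 63.24 mm. Layer 128 is larger (63.24 vs 40.77 mm).

layer 128 (z = 15.36 mm)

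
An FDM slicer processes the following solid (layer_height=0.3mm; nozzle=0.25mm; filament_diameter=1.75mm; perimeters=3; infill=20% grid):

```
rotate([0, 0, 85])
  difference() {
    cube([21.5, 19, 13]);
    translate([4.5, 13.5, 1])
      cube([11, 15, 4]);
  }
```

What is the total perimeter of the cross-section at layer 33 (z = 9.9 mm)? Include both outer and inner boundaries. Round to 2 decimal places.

81.00 mm

At z = 9.9 mm: the cube (footprint 21.5×19) is included at this height (perimeter 81.00 mm); the cube at (4.5, 13.5) is absent (z outside [1, 5]); Taking the first minus the rest: none of the subtracted shapes is present at this height, so the 21.5×19 cube is unchanged — boundary = 81.00 mm; (rotated 85° about Z; rotation is an isometry so areas/perimeters/island counts are preserved). Overall, the cross-section is a single solid region. Total boundary length (outer) = 81.00 mm.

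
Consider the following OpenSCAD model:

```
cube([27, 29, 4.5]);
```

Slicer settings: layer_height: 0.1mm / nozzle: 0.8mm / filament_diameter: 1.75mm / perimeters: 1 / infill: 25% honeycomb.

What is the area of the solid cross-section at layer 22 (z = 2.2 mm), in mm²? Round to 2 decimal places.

At z = 2.2 mm: the cube (footprint 27×29) is included at this height (area 783.00 mm²). Overall, the cross-section is a single solid region. Net area = 783.00 mm².

783.00 mm²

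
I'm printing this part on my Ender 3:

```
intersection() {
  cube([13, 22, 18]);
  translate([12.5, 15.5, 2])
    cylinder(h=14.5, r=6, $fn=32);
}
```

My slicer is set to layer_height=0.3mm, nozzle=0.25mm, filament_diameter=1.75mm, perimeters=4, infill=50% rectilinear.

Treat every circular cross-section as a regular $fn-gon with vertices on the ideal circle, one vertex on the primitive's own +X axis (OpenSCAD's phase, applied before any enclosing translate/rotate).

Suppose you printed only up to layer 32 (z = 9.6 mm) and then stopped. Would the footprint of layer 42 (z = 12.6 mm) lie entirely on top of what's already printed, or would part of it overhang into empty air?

Compare the two slices. At z = 9.6: the cube (footprint 13×22) is included at this height (area 286.00 mm²); the r=6 cylinder at (12.5, 15.5) contributes a regular 32-gon of circumradius 6 (area = (32/2)·6.000²·sin(360°/32) = 112.37 mm²); Keeping only the common overlap: the r=6 cylinder at (12.5, 15.5) partially overlaps the 13×22 cube; clipping to the common part keeps 62.16 mm² — area = 62.16 mm². At z = 12.6: the cube is present — its section is the full 13×22 rectangle (area 286.00 mm²); the cylinder at (12.5, 15.5): section is a regular 32-gon, circumradius r=6 (area = (32/2)·6.000²·sin(360°/32) = 112.37 mm²); After intersecting: the r=6 cylinder at (12.5, 15.5) partially overlaps the 13×22 cube; clipping to the common part keeps 62.16 mm² — area = 62.16 mm². Checking containment: the cross-section at z = 12.6 is a subset of the cross-section at z = 9.6.

entirely on top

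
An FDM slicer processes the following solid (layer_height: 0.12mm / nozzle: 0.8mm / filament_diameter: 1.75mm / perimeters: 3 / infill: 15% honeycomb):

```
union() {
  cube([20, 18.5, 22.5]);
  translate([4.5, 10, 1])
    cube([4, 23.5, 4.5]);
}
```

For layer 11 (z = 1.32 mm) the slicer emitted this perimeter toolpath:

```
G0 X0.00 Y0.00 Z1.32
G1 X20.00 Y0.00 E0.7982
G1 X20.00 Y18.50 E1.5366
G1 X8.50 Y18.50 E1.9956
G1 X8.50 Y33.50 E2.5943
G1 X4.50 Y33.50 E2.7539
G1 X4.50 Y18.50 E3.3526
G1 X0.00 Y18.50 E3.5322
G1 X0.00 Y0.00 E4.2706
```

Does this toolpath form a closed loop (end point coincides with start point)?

yes

Start point (G0): (0.00, 0.00). End point (last G1): the path returns to the start — closed.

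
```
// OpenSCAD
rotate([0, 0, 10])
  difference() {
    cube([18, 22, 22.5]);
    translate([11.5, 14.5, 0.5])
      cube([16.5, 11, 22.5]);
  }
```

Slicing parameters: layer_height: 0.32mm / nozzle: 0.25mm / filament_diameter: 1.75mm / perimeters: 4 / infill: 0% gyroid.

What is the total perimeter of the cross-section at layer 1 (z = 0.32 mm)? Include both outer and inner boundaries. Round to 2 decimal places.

At z = 0.32 mm: the cube (footprint 18×22) is included at this height (perimeter 80.00 mm); the cube at (11.5, 14.5) is absent (z outside [0.5, 23]); Subtracting the remaining from the first: none of the subtracted shapes is present at this height, so the 18×22 cube is unchanged — boundary = 80.00 mm; (whole slice rotated 10° about Z — lengths, areas and connectivity unchanged). Overall, the cross-section is a single solid region. Total boundary length (outer) = 80.00 mm.

80.00 mm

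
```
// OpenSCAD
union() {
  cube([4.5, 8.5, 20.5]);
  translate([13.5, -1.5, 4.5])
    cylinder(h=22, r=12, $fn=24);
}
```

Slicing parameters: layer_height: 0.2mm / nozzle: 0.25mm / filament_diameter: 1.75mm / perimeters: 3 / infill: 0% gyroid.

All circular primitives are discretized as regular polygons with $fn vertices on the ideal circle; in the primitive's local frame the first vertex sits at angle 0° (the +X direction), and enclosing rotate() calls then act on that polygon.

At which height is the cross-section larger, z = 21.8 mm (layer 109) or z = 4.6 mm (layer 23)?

layer 23 (z = 4.6 mm)

Layer 109 (z = 21.8): the cube does not reach this height (z outside [0, 20.5]); the r=12 cylinder at (13.5, -1.5) gives a regular 24-gon of circumradius 12 (constant along its height) (area = (24/2)·12.000²·sin(360°/24) = 447.24 mm²); Taking the union: only the r=12 cylinder at (13.5, -1.5) is present, so the union is just that shape — area = 447.24 mm². So its area = 447.24 mm². Layer 23 (z = 4.6): the cube is present — its section is the full 4.5×8.5 rectangle (area 38.25 mm²); the cylinder at (13.5, -1.5): section is a regular 24-gon, circumradius r=12 (area = (24/2)·12.000²·sin(360°/24) = 447.24 mm²); Combining (union): the regions partially overlap — summed areas 485.49 mm² minus the doubly-counted overlap 11.36 mm² gives 474.13 mm² — area = 474.13 mm². So its area = 474.13 mm². Layer 23 is larger (474.13 vs 447.24 mm²).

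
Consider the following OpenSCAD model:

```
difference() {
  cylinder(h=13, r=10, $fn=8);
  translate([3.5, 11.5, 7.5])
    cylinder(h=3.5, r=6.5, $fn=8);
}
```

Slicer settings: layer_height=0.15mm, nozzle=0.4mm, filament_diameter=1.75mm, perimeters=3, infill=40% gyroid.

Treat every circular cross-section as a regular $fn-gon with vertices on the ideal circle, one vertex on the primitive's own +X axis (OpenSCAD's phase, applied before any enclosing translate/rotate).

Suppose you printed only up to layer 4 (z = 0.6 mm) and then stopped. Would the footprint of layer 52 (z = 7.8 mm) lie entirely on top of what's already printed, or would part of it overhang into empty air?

entirely on top

Compare the two slices. At z = 0.6: the r=10 cylinder contributes a regular 8-gon of circumradius 10 (area = (8/2)·10.000²·sin(360°/8) = 282.84 mm²); the cylinder at (3.5, 11.5) is absent (z outside [7.5, 11]); After the difference (first − rest): none of the subtracted shapes is present at this height, so the r=10 cylinder is unchanged — area = 282.84 mm². At z = 7.8: the r=10 cylinder contributes a regular 8-gon of circumradius 10 (area = (8/2)·10.000²·sin(360°/8) = 282.84 mm²); the r=6.5 cylinder at (3.5, 11.5) gives a regular 8-gon of circumradius 6.5 (constant along its height) (area = (8/2)·6.500²·sin(360°/8) = 119.50 mm²); After the difference (first − rest): starting from the r=10 cylinder (282.84 mm²), the r=6.5 cylinder at (3.5, 11.5) partially overlaps it — only the 24.51 mm² overlap (of its 119.50 mm²) is removed, clipping the outline — area = 258.33 mm². Checking containment: the cross-section at z = 7.8 is a subset of the cross-section at z = 0.6.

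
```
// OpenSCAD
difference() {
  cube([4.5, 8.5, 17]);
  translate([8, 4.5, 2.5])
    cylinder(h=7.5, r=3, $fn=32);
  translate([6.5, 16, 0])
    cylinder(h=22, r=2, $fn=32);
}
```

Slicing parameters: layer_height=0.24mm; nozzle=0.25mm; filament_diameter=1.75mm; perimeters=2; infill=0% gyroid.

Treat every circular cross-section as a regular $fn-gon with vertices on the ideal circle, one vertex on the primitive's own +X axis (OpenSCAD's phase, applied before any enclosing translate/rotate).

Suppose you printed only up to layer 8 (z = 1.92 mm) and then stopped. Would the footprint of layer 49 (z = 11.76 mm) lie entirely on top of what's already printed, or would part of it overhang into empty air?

entirely on top

Compare the two slices. At z = 1.92: the cube is present — its section is the full 4.5×8.5 rectangle (area 38.25 mm²); the cylinder at (8, 4.5) is not intersected at this z (z outside [2.5, 10]); the r=2 cylinder at (6.5, 16) gives a regular 32-gon of circumradius 2 (constant along its height) (area = (32/2)·2.000²·sin(360°/32) = 12.49 mm²); After the difference (first − rest): starting from the 4.5×8.5 cube (38.25 mm²), the r=2 cylinder at (6.5, 16) misses the remaining region (no effect) — area = 38.25 mm². At z = 11.76: the 4.5×8.5 cube contributes its full rectangle (area 38.25 mm²); the cylinder at (8, 4.5) is absent (z outside [2.5, 10]); the r=2 cylinder at (6.5, 16) gives a regular 32-gon of circumradius 2 (constant along its height) (area = (32/2)·2.000²·sin(360°/32) = 12.49 mm²); After the difference (first − rest): starting from the 4.5×8.5 cube (38.25 mm²), the r=2 cylinder at (6.5, 16) misses the remaining region (no effect) — area = 38.25 mm². Checking containment: the cross-section at z = 11.76 is a subset of the cross-section at z = 1.92.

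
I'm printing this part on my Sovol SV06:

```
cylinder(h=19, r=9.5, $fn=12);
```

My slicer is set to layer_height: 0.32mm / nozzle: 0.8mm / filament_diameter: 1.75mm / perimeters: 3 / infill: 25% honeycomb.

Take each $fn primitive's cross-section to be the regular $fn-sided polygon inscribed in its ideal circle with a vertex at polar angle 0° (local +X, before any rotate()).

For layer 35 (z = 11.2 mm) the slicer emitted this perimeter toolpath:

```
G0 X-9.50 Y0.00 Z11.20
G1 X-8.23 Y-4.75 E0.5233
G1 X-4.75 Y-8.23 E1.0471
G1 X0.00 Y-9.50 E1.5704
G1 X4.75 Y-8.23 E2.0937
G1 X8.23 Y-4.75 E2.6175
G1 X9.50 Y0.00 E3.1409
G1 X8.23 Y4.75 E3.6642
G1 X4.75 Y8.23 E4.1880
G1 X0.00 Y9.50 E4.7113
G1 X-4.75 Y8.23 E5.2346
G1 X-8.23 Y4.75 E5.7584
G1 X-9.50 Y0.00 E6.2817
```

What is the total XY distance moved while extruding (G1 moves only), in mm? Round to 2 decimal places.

Sum the Euclidean lengths of each G1 segment: total = 59.02 mm.

59.02 mm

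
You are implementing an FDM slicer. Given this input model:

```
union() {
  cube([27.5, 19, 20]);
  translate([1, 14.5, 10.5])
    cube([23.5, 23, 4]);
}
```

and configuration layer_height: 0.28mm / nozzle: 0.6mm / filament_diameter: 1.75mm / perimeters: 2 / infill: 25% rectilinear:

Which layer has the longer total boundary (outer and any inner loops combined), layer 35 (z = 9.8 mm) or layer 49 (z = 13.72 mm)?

layer 49 (z = 13.72 mm)

Layer 35 (z = 9.8): the 27.5×19 cube contributes its full rectangle (perimeter 93.00 mm); the cube at (1, 14.5) is not intersected at this z (z outside [10.5, 14.5]); Combining (union): only the 27.5×19 cube is present, so the union is just that shape — boundary = 93.00 mm. So its perimeter = 93.00 mm. Layer 49 (z = 13.72): the cube (footprint 27.5×19) is included at this height (perimeter 93.00 mm); the cube at (1, 14.5) (footprint 23.5×23) is included at this height (perimeter 93.00 mm); Combining (union): the regions partially overlap (shared area 105.75 mm²), so the edge portions inside another operand are dropped and the merged outline is re-measured after clipping — boundary = 130.00 mm. So its perimeter = 130.00 mm. Layer 49 is larger (130.00 vs 93.00 mm).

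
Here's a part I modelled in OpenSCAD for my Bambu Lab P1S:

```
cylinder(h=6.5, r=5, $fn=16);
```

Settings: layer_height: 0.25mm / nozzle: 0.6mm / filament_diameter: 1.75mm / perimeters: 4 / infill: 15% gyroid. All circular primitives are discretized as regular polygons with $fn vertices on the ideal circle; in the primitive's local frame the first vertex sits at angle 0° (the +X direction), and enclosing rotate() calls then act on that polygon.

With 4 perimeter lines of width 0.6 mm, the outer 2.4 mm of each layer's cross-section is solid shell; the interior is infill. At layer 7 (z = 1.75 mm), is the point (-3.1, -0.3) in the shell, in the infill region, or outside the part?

At z = 1.75 mm: the cylinder: section is a regular 16-gon, circumradius r=5. Overall, the cross-section is a single solid region. The nearest boundary edge runs (-5.00, 0.00)→(-4.62, -1.91); distance from the point to it = 1.80 mm. The point is inside the cross-section, 1.80 mm from the nearest boundary — within the 2.4 mm shell band (4 × 0.6).

shell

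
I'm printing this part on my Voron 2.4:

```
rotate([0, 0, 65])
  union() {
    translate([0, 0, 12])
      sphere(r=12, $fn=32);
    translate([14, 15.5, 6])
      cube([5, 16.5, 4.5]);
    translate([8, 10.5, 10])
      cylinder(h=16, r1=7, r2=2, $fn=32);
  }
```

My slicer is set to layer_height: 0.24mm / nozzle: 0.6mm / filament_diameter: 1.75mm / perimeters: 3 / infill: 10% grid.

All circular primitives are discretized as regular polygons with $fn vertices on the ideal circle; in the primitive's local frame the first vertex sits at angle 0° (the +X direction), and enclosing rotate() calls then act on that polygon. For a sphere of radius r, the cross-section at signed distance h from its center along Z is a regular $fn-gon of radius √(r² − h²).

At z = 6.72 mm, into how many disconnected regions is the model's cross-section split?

2

At z = 6.72 mm: the sphere: section is a regular 32-gon, circumradius = √(r²−h²) = √(12²−5.28²) = 10.776; the cube at (14, 15.5) (footprint 5×16.5) is included at this height; the cone at (8, 10.5) is not intersected at this z (z outside [10, 26]); Taking the union: the 2 present regions are separate (no shared area or edge), so areas and boundary lengths simply add and each stays a separate island — 2 connected regions; (rotated 65° about Z; rotation is an isometry so areas/perimeters/island counts are preserved). The result has 2 disconnected regions.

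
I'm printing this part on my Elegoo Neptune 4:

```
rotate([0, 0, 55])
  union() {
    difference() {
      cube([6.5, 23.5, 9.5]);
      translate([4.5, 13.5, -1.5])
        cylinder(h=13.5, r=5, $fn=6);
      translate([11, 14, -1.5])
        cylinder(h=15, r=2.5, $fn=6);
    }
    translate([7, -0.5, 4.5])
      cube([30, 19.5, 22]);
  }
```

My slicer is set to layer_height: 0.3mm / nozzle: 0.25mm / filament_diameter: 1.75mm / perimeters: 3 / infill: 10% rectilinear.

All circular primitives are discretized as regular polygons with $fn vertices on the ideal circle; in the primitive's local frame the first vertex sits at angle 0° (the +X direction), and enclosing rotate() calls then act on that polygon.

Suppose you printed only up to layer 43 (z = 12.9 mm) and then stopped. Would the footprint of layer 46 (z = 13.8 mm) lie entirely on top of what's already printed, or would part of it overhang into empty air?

entirely on top

Compare the two slices. At z = 12.9: the cube does not reach this height (z outside [0, 9.5]); the cylinder at (4.5, 13.5) is absent (z outside [-1.5, 12]); the r=2.5 cylinder at (11, 14) gives a regular 6-gon of circumradius 2.5 (constant along its height) (area = (6/2)·2.500²·sin(360°/6) = 16.24 mm²); Subtracting the remaining from the first: the first operand is absent here, so nothing remains; the cube at (7, -0.5) (footprint 30×19.5) is included at this height (area 585.00 mm²); Combining (union): only the 30×19.5 cube at (7, -0.5) is present, so the union is just that shape — area = 585.00 mm²; (rotated 55° about Z; rotation is an isometry so areas/perimeters/island counts are preserved). At z = 13.8: the cube does not reach this height (z outside [0, 9.5]); the cylinder at (4.5, 13.5) is not intersected at this z (z outside [-1.5, 12]); the cylinder at (11, 14) is not intersected at this z (z outside [-1.5, 13.5]); Taking the first minus the rest: the first operand is absent here, so nothing remains; the cube at (7, -0.5) (footprint 30×19.5) is included at this height (area 585.00 mm²); Combining (union): only the 30×19.5 cube at (7, -0.5) is present, so the union is just that shape — area = 585.00 mm²; (whole slice rotated 55° about Z — lengths, areas and connectivity unchanged). Checking containment: the cross-section at z = 13.8 is a subset of the cross-section at z = 12.9.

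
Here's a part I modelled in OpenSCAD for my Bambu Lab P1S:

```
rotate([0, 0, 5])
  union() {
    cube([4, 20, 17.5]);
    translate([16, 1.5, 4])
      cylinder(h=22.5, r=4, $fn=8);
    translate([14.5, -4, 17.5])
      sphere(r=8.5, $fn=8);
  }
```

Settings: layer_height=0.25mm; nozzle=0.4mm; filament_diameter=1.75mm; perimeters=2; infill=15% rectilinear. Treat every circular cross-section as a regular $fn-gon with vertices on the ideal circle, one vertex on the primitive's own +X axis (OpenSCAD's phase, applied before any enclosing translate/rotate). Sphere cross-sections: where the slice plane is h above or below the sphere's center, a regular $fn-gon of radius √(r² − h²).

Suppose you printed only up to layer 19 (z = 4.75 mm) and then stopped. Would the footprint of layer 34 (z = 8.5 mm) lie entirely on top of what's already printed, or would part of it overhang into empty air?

Compare the two slices. At z = 4.75: the cube (footprint 4×20) is included at this height (area 80.00 mm²); the r=4 cylinder at (16, 1.5) gives a regular 8-gon of circumradius 4 (constant along its height) (area = (8/2)·4.000²·sin(360°/8) = 45.25 mm²); the sphere at (14.5, -4) does not reach this height (|z−center|=12.750 > r=8.5); Merging all regions: the 2 present regions are separate (no shared area or edge), so areas and boundary lengths simply add and each stays a separate island — area = 125.25 mm²; (rotated 5° about Z; rotation is an isometry so areas/perimeters/island counts are preserved). At z = 8.5: the cube is present — its section is the full 4×20 rectangle (area 80.00 mm²); the r=4 cylinder at (16, 1.5) contributes a regular 8-gon of circumradius 4 (area = (8/2)·4.000²·sin(360°/8) = 45.25 mm²); the sphere at (14.5, -4) is absent (|z−center|=9.000 > r=8.5); Taking the union: the 2 present regions are separate (no shared area or edge), so areas and boundary lengths simply add and each stays a separate island — area = 125.25 mm²; (whole slice rotated 5° about Z — lengths, areas and connectivity unchanged). Checking containment: the cross-section at z = 8.5 is a subset of the cross-section at z = 4.75.

entirely on top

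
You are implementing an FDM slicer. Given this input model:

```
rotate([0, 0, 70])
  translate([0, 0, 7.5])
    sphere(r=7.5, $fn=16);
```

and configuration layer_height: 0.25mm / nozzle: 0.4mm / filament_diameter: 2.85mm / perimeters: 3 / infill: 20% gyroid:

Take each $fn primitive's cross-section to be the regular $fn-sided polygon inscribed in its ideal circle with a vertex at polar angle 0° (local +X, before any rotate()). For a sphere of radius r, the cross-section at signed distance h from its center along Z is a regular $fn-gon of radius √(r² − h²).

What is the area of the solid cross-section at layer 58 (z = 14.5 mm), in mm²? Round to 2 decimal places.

22.20 mm²

At z = 14.5 mm: the sphere: section is a regular 16-gon, circumradius = √(r²−h²) = √(7.5²−7²) = 2.693 (area = (16/2)·2.693²·sin(360°/16) = 22.20 mm²); (whole slice rotated 70° about Z — lengths, areas and connectivity unchanged). Overall, the cross-section is a single solid region. Net area = 22.20 mm².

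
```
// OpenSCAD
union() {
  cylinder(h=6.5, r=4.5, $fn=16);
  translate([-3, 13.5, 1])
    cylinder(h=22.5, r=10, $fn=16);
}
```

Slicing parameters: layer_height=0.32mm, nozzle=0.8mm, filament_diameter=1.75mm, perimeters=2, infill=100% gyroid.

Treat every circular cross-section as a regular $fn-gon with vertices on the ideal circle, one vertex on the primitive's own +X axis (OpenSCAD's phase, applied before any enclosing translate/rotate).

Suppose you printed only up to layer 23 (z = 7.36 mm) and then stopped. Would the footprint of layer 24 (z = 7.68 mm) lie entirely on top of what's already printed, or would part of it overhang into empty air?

entirely on top

Compare the two slices. At z = 7.36: the cylinder is absent (z outside [0, 6.5]); the r=10 cylinder at (-3, 13.5) gives a regular 16-gon of circumradius 10 (constant along its height) (area = (16/2)·10.000²·sin(360°/16) = 306.15 mm²); Taking the union: only the r=10 cylinder at (-3, 13.5) is present, so the union is just that shape — area = 306.15 mm². At z = 7.68: the cylinder is not intersected at this z (z outside [0, 6.5]); the r=10 cylinder at (-3, 13.5) gives a regular 16-gon of circumradius 10 (constant along its height) (area = (16/2)·10.000²·sin(360°/16) = 306.15 mm²); Combining (union): only the r=10 cylinder at (-3, 13.5) is present, so the union is just that shape — area = 306.15 mm². Checking containment: the cross-section at z = 7.68 is a subset of the cross-section at z = 7.36.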